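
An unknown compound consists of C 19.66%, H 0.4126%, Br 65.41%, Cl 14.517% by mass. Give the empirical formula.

C4HBr2Cl

Assume 100 g: 19.66 g C, 0.4126 g H, 65.41 g Br, 14.517 g Cl.
C: 19.66 g ÷ 12.01 g/mol = 1.637 mol
H: 0.4126 g ÷ 1.008 g/mol = 0.4093 mol
Br: 65.41 g ÷ 79.90 g/mol = 0.8186 mol
Cl: 14.517 g ÷ 35.45 g/mol = 0.4095 mol
Smallest is H at 0.4093 mol; normalising gives C 3.999, H 1.000, Br 2.000, Cl 1.000
→ C4HBr2Cl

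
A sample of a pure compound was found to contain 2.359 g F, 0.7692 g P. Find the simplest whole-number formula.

Moles — F: 2.359 / 19.00 = 0.1242 mol; P: 0.7692 / 30.97 = 0.02484 mol
Smallest is P at 0.02484 mol; normalising gives F 4.999, P 1.000
→ F5P

F5P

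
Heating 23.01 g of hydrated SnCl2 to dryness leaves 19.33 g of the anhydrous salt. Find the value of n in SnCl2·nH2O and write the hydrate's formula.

Mass of water lost = 23.01 − 19.33 = 3.68 g → 3.68 / 18.02 = 0.2042 mol H2O
Molar mass of SnCl2 = 189.61 g/mol → mol SnCl2 = 19.33 / 189.61 = 0.1019
n = 0.2042 / 0.1019 = 2.00 ≈ 2 → SnCl2·2H2O

SnCl2·2H2O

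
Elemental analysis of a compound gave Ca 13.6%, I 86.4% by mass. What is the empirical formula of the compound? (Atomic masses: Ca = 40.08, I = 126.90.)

Assume 100 g: 13.6 g Ca, 86.4 g I.
Moles — Ca: 13.6 / 40.08 = 0.3393 mol; I: 86.4 / 126.90 = 0.6809 mol
Ratios (÷ 0.3393): Ca 1.000, I 2.007
→ CaI2

CaI2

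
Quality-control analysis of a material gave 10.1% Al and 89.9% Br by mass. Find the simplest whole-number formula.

AlBr3

Assume 100 g: 10.1 g Al, 89.9 g Br.
Al: 10.1 g ÷ 26.98 g/mol = 0.3744 mol
Br: 89.9 g ÷ 79.90 g/mol = 1.125 mol
Ratios (÷ 0.3744): Al 1.000, Br 3.006
≈ 1:3 → AlBr3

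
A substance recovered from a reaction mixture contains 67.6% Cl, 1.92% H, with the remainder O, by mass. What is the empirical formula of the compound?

ClHO

Assume 100 g: 67.6 g Cl, 1.92 g H, 30.48 g O.
Cl: 67.6 g ÷ 35.45 g/mol = 1.907 mol
H: 1.92 g ÷ 1.008 g/mol = 1.905 mol
O: 30.48 g ÷ 16.00 g/mol = 1.905 mol
Ratios (÷ 1.905): Cl 1.001, H 1.000, O 1.000
Ratio ≈ 1:1:1, so the empirical formula is ClHO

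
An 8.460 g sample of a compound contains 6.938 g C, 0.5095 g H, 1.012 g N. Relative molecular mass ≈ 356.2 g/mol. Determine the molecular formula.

C24H21N3

n(C) = 6.938/12.01 = 0.5777, n(H) = 0.5095/1.008 = 0.5055, n(N) = 1.012/14.01 = 0.07223
Divide by the smallest (0.07223 mol N): C 7.997, H 6.997, N 1.000
→ C8H7N
Empirical-formula mass = 117.15 g/mol
n = 356.2 / 117.15 = 3.04 ≈ 3
Molecular formula = (C8H7N)×3 = C24H21N3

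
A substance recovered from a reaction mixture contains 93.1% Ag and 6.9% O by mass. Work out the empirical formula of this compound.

Assume 100 g: 93.1 g Ag, 6.9 g O.
Moles — Ag: 93.1 / 107.87 = 0.8631 mol; O: 6.9 / 16.00 = 0.4313 mol
Ratios (÷ 0.4313): Ag 2.001, O 1.000
Ratio ≈ 2:1, so the empirical formula is Ag2O

Ag2O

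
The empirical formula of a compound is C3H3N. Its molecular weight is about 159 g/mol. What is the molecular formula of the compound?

Empirical-formula mass = 53.06 g/mol
n = 159 / 53.06 = 3.00 ≈ 3
Molecular formula = (C3H3N)3 = C9H9N3

C9H9N3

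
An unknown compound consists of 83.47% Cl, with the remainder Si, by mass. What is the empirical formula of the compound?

Assume 100 g: 83.47 g Cl, 16.53 g Si.
n(Cl) = 83.47/35.45 = 2.355, n(Si) = 16.53/28.09 = 0.5885
Smallest is Si at 0.5885 mol; normalising gives Cl 4.001, Si 1.000
≈ 4:1 → Cl4Si

Cl4Si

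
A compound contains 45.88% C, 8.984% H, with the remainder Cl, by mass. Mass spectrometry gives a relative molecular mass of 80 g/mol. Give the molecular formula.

Assume 100 g: 45.88 g C, 8.984 g H, 45.136 g Cl.
n(C) = 45.88/12.01 = 3.82, n(H) = 8.984/1.008 = 8.913, n(Cl) = 45.136/35.45 = 1.273
Divide by the smallest (1.273 mol Cl): C 3.000, H 7.000, Cl 1.000
→ C3H7Cl
Empirical-formula mass = 78.54 g/mol
n = 80 / 78.54 = 1.02 ≈ 1
Molecular formula = empirical formula = C3H7Cl

C3H7Cl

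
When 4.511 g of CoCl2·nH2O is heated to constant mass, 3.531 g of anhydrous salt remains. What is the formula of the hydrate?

Mass of water lost = 4.511 − 3.531 = 0.98 g → 0.98 / 18.02 = 0.05438 mol H2O
Molar mass of CoCl2 = 129.83 g/mol → mol CoCl2 = 3.531 / 129.83 = 0.0272
n = 0.05438 / 0.0272 = 2.00 ≈ 2 → CoCl2·2H2O

CoCl2·2H2O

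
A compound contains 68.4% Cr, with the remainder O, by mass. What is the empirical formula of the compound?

Assume 100 g: 68.4 g Cr, 31.6 g O.
n(Cr) = 68.4/52.00 = 1.315, n(O) = 31.6/16.00 = 1.975
Smallest is Cr at 1.315 mol; normalising gives Cr 1.000, O 1.501
Multiply by 2: Cr 2.00, O 3.00 → Cr2O3

Cr2O3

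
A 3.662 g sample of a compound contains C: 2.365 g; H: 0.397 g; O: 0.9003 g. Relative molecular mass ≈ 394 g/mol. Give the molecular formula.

C21H42O6

C: 2.365 g ÷ 12.01 g/mol = 0.1969 mol
H: 0.397 g ÷ 1.008 g/mol = 0.3938 mol
O: 0.9003 g ÷ 16.00 g/mol = 0.05627 mol
Divide by the smallest (0.05627 mol O): C 3.500, H 6.999, O 1.000
Multiply by 2: C 7.00, H 14.00, O 2.00 → C7H14O2
Empirical-formula mass = 130.18 g/mol
n = 394 / 130.18 = 3.03 ≈ 3
Molecular formula = (C7H14O2)×3 = C21H42O6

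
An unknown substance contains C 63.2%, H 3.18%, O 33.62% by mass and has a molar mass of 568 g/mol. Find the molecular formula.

Assume 100 g: 63.2 g C, 3.18 g H, 33.62 g O.
C: 63.2 g ÷ 12.01 g/mol = 5.262 mol
H: 3.18 g ÷ 1.008 g/mol = 3.155 mol
O: 33.62 g ÷ 16.00 g/mol = 2.101 mol
Ratios (÷ 2.101): C 2.504, H 1.501, O 1.000
Scaling by 2: C 5.01, H 3.00, O 2.00 → C5H3O2
Empirical-formula mass = 95.07 g/mol
n = 568 / 95.07 = 5.97 ≈ 6
Molecular formula = (C5H3O2)×6 = C30H18O12

C30H18O12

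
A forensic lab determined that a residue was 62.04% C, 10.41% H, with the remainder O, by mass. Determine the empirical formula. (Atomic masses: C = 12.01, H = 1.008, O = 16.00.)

Assume 100 g: 62.04 g C, 10.41 g H, 27.55 g O.
C: 62.04 g ÷ 12.01 g/mol = 5.166 mol
H: 10.41 g ÷ 1.008 g/mol = 10.33 mol
O: 27.55 g ÷ 16.00 g/mol = 1.722 mol
Divide by the smallest (1.722 mol O): C 3.000, H 5.998, O 1.000
Ratio ≈ 3:6:1, so the empirical formula is C3H6O

C3H6O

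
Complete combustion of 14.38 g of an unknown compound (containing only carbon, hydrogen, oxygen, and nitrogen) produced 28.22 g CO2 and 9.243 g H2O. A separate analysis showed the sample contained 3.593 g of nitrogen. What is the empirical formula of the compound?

mol C = 28.22 / 44.01 = 0.6412; mass C = 0.6412 × 12.01 = 7.701 g
mol H = 2 × (9.243 / 18.02) = 1.026; mass H = 1.026 × 1.008 = 1.034 g
mol N = 3.593 / 14.01 = 0.2565
mass O = 14.38 − (12.33) = 2.052 g → mol O = 0.1282
Divide by the smallest (0.1282 mol O): C 5.000, H 7.999, N 2.000, O 1.000
≈ 5:8:2:1 → C5H8N2O

C5H8N2O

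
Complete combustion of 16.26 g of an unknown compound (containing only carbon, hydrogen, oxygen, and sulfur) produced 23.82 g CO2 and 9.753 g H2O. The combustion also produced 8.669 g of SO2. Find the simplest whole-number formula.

mol C = 23.82 / 44.01 = 0.5412; mass C = 0.5412 × 12.01 = 6.500 g
mol H = 2 × (9.753 / 18.02) = 1.082; mass H = 1.082 × 1.008 = 1.091 g
mol S = 8.669 / 64.07 = 0.1353; mass S = 4.339 g
mass O = 16.26 − (11.93) = 4.329 g → mol O = 0.2706
Divide by the smallest (0.1353 mol S): C 4.000, H 8.000, O 2.000, S 1.000
→ C4H8O2S

C4H8O2S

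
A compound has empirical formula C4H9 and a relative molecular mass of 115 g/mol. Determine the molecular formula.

Empirical-formula mass = 57.11 g/mol
n = 115 / 57.11 = 2.01 ≈ 2
Molecular formula = (C4H9)2 = C8H18

C8H18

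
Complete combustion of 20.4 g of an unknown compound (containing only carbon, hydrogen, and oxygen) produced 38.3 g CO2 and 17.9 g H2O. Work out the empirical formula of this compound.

C7H16O4

mol C = 38.3 / 44.01 = 0.8703; mass C = 0.8703 × 12.01 = 10.45 g
mol H = 2 × (17.9 / 18.02) = 1.987; mass H = 1.987 × 1.008 = 2.003 g
mass O = 20.4 − (12.45) = 7.946 g → mol O = 0.4966
Ratios (÷ 0.4966): C 1.752, H 4.001, O 1.000
Scaling by 4: C 7.01, H 16.00, O 4.00 → C7H16O4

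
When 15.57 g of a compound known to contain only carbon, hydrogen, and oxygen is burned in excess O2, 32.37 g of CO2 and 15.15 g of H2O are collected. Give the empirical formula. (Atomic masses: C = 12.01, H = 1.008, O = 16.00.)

mol C = 32.37 / 44.01 = 0.7355; mass C = 0.7355 × 12.01 = 8.834 g
mol H = 2 × (15.15 / 18.02) = 1.681; mass H = 1.681 × 1.008 = 1.695 g
mass O = 15.57 − (10.53) = 5.042 g → mol O = 0.3151
Smallest is O at 0.3151 mol; normalising gives C 2.334, H 5.336, O 1.000
Multiply by 3: C 7.00, H 16.01, O 3.00 → C7H16O3

C7H16O3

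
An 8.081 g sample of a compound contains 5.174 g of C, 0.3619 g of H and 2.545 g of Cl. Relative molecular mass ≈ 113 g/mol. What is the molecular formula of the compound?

C: 5.174 g ÷ 12.01 g/mol = 0.4308 mol
H: 0.3619 g ÷ 1.008 g/mol = 0.359 mol
Cl: 2.545 g ÷ 35.45 g/mol = 0.07179 mol
Ratios (÷ 0.07179): C 6.001, H 5.001, Cl 1.000
≈ 6:5:1 → C6H5Cl
Empirical-formula mass = 112.55 g/mol
n = 113 / 112.55 = 1.00 ≈ 1
Molecular formula = empirical formula = C6H5Cl

C6H5Cl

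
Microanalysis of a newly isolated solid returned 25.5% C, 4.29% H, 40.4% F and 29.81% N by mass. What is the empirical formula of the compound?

Assume 100 g: 25.5 g C, 4.29 g H, 40.4 g F, 29.81 g N.
C: 25.5 g ÷ 12.01 g/mol = 2.123 mol
H: 4.29 g ÷ 1.008 g/mol = 4.256 mol
F: 40.4 g ÷ 19.00 g/mol = 2.126 mol
N: 29.81 g ÷ 14.01 g/mol = 2.128 mol
Divide by the smallest (2.123 mol C): C 1.000, H 2.004, F 1.001, N 1.002
≈ 1:2:1:1 → CH2FN

CH2FN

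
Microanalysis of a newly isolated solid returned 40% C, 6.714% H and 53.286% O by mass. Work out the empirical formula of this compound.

CH2O

Assume 100 g: 40 g C, 6.714 g H, 53.286 g O.
C: 40 g ÷ 12.01 g/mol = 3.331 mol
H: 6.714 g ÷ 1.008 g/mol = 6.661 mol
O: 53.286 g ÷ 16.00 g/mol = 3.33 mol
Smallest is O at 3.33 mol; normalising gives C 1.000, H 2.000, O 1.000
Ratio ≈ 1:2:1, so the empirical formula is CH2O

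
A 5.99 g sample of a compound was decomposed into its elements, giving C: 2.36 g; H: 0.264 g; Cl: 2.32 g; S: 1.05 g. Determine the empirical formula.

n(C) = 2.36/12.01 = 0.1965, n(H) = 0.264/1.008 = 0.2619, n(Cl) = 2.32/35.45 = 0.06544, n(S) = 1.05/32.07 = 0.03274
Divide by the smallest (0.03274 mol S): C 6.002, H 7.999, Cl 1.999, S 1.000
≈ 6:8:2:1 → C6H8Cl2S

C6H8Cl2S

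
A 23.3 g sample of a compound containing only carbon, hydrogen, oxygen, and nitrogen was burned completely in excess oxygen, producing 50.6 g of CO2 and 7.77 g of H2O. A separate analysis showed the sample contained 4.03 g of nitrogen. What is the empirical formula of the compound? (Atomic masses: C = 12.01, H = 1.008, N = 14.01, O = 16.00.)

C4H3NO

mol C = 50.6 / 44.01 = 1.150; mass C = 1.150 × 12.01 = 13.81 g
mol H = 2 × (7.77 / 18.02) = 0.8624; mass H = 0.8624 × 1.008 = 0.8693 g
mol N = 4.03 / 14.01 = 0.2877
mass O = 23.3 − (18.71) = 4.592 g → mol O = 0.2870
Divide by the smallest (0.287 mol O): C 4.006, H 3.005, N 1.002, O 1.000
Ratio ≈ 4:3:1:1, so the empirical formula is C4H3NO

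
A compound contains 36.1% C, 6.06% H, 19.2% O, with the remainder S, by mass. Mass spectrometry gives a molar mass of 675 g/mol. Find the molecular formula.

C20H40O8S8

Assume 100 g: 36.1 g C, 6.06 g H, 19.2 g O, 38.64 g S.
n(C) = 36.1/12.01 = 3.006, n(H) = 6.06/1.008 = 6.012, n(O) = 19.2/16.00 = 1.2, n(S) = 38.64/32.07 = 1.205
Ratios (÷ 1.2): C 2.505, H 5.010, O 1.000, S 1.004
Multiply by 2: C 5.01, H 10.02, O 2.00, S 2.01 → C5H10O2S2
Empirical-formula mass = 166.27 g/mol
n = 675 / 166.27 = 4.06 ≈ 4
Molecular formula = (C5H10O2S2)×4 = C20H40O8S8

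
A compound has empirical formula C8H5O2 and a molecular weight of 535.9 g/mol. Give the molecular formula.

C32H20O8

Empirical-formula mass = 133.12 g/mol
n = 535.9 / 133.12 = 4.03 ≈ 4
Molecular formula = (C8H5O2)4 = C32H20O8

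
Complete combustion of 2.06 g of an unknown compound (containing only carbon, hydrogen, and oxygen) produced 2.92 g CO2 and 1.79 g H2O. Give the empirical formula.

CH3O

mol C = 2.92 / 44.01 = 0.06635; mass C = 0.06635 × 12.01 = 0.7968 g
mol H = 2 × (1.79 / 18.02) = 0.1987; mass H = 0.1987 × 1.008 = 0.2003 g
mass O = 2.06 − (0.9971) = 1.063 g → mol O = 0.06643
Ratios (÷ 0.06635): C 1.000, H 2.994, O 1.001
→ CH3O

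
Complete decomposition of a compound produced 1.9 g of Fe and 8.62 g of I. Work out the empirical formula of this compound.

n(Fe) = 1.9/55.85 = 0.03402, n(I) = 8.62/126.90 = 0.06793
Divide by the smallest (0.03402 mol Fe): Fe 1.000, I 1.997
Ratio ≈ 1:2, so the empirical formula is FeI2

FeI2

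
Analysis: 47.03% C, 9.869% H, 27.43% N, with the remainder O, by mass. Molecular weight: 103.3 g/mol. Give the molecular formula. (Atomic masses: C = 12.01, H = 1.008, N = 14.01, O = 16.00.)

C4H10N2O

Assume 100 g: 47.03 g C, 9.869 g H, 27.43 g N, 15.671 g O.
C: 47.03 g ÷ 12.01 g/mol = 3.916 mol
H: 9.869 g ÷ 1.008 g/mol = 9.791 mol
N: 27.43 g ÷ 14.01 g/mol = 1.958 mol
O: 15.671 g ÷ 16.00 g/mol = 0.9794 mol
Ratios (÷ 0.9794): C 3.998, H 9.996, N 1.999, O 1.000
Ratio ≈ 4:10:2:1, so the empirical formula is C4H10N2O
Empirical-formula mass = 102.14 g/mol
n = 103.3 / 102.14 = 1.01 ≈ 1
Molecular formula = empirical formula = C4H10N2O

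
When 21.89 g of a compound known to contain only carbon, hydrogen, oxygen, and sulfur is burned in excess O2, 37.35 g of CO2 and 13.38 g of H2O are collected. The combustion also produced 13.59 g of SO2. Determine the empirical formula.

mol C = 37.35 / 44.01 = 0.8487; mass C = 0.8487 × 12.01 = 10.19 g
mol H = 2 × (13.38 / 18.02) = 1.485; mass H = 1.485 × 1.008 = 1.497 g
mol S = 13.59 / 64.07 = 0.2121; mass S = 6.802 g
mass O = 21.89 − (18.49) = 3.398 g → mol O = 0.2124
Ratios (÷ 0.2121): C 4.001, H 7.001, O 1.001, S 1.000
→ C4H7OS

C4H7OS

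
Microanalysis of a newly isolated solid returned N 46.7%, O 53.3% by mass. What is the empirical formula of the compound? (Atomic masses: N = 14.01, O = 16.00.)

NO

Assume 100 g: 46.7 g N, 53.3 g O.
n(N) = 46.7/14.01 = 3.333, n(O) = 53.3/16.00 = 3.331
Ratios (÷ 3.331): N 1.001, O 1.000
→ NO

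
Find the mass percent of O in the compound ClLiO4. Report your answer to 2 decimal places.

60.16%

Molar mass = 1(35.45) + 1(6.94) + 4(16.00) = 106.390 g/mol
Mass of O per mole = 4 × 16.00 = 64.000 g
% O = 64.000 / 106.390 × 100 = 60.16%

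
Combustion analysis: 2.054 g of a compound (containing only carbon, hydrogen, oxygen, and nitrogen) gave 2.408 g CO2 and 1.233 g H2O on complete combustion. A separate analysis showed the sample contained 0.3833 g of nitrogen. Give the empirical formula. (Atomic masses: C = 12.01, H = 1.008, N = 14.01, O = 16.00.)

C2H5NO2

mol C = 2.408 / 44.01 = 0.05471; mass C = 0.05471 × 12.01 = 0.6571 g
mol H = 2 × (1.233 / 18.02) = 0.1368; mass H = 0.1368 × 1.008 = 0.1379 g
mol N = 0.3833 / 14.01 = 0.02736
mass O = 2.054 − (1.178) = 0.8756 g → mol O = 0.05473
Divide by the smallest (0.02736 mol N): C 2.000, H 5.002, N 1.000, O 2.000
≈ 2:5:1:2 → C2H5NO2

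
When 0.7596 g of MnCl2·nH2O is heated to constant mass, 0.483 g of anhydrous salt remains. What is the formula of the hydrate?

Mass of water lost = 0.7596 − 0.483 = 0.2766 g → 0.2766 / 18.02 = 0.01535 mol H2O
Molar mass of MnCl2 = 125.84 g/mol → mol MnCl2 = 0.483 / 125.84 = 0.003838
n = 0.01535 / 0.003838 = 4.00 ≈ 4 → MnCl2·4H2O

MnCl2·4H2O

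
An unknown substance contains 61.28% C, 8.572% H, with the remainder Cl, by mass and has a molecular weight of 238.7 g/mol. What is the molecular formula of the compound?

Assume 100 g: 61.28 g C, 8.572 g H, 30.148 g Cl.
n(C) = 61.28/12.01 = 5.102, n(H) = 8.572/1.008 = 8.504, n(Cl) = 30.148/35.45 = 0.8504
Divide by the smallest (0.8504 mol Cl): C 6.000, H 10.000, Cl 1.000
≈ 6:10:1 → C6H10Cl
Empirical-formula mass = 117.59 g/mol
n = 238.7 / 117.59 = 2.03 ≈ 2
Molecular formula = (C6H10Cl)×2 = C12H20Cl2

C12H20Cl2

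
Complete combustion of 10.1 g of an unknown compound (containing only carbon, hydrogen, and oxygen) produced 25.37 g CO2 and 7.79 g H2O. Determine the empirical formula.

C4H6O

mol C = 25.37 / 44.01 = 0.5765; mass C = 0.5765 × 12.01 = 6.923 g
mol H = 2 × (7.79 / 18.02) = 0.8646; mass H = 0.8646 × 1.008 = 0.8715 g
mass O = 10.1 − (7.795) = 2.305 g → mol O = 0.1441
Ratios (÷ 0.1441): C 4.001, H 6.001, O 1.000
≈ 4:6:1 → C4H6O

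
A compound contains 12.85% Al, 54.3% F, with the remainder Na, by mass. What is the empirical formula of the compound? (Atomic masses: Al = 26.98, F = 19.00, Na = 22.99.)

Assume 100 g: 12.85 g Al, 54.3 g F, 32.85 g Na.
Moles — Al: 12.85 / 26.98 = 0.4763 mol; F: 54.3 / 19.00 = 2.858 mol; Na: 32.85 / 22.99 = 1.429 mol
Divide by the smallest (0.4763 mol Al): Al 1.000, F 6.000, Na 3.000
→ AlF6Na3

AlF6Na3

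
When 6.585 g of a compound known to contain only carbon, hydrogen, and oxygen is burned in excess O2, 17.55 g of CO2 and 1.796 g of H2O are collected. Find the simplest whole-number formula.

C4H2O

mol C = 17.55 / 44.01 = 0.3988; mass C = 0.3988 × 12.01 = 4.789 g
mol H = 2 × (1.796 / 18.02) = 0.1993; mass H = 0.1993 × 1.008 = 0.2009 g
mass O = 6.585 − (4.990) = 1.595 g → mol O = 0.09968
Divide by the smallest (0.09968 mol O): C 4.001, H 2.000, O 1.000
≈ 4:2:1 → C4H2O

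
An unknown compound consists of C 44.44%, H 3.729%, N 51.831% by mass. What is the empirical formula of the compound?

CHN

Assume 100 g: 44.44 g C, 3.729 g H, 51.831 g N.
C: 44.44 g ÷ 12.01 g/mol = 3.7 mol
H: 3.729 g ÷ 1.008 g/mol = 3.699 mol
N: 51.831 g ÷ 14.01 g/mol = 3.7 mol
Divide by the smallest (3.699 mol H): C 1.000, H 1.000, N 1.000
Ratio ≈ 1:1:1, so the empirical formula is CHN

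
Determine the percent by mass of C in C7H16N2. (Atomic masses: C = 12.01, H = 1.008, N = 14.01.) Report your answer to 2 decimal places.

Molar mass = 7(12.01) + 16(1.008) + 2(14.01) = 128.218 g/mol
Mass of C per mole = 7 × 12.01 = 84.070 g
% C = 84.070 / 128.218 × 100 = 65.57%

65.57%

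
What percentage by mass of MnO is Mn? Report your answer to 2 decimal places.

Molar mass = 1(54.94) + 1(16.00) = 70.940 g/mol
Mass of Mn per mole = 1 × 54.94 = 54.940 g
% Mn = 54.940 / 70.940 × 100 = 77.45%

77.45%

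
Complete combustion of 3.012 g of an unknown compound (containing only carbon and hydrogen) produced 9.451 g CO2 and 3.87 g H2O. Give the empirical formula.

mol C = 9.451 / 44.01 = 0.2147; mass C = 0.2147 × 12.01 = 2.579 g
mol H = 2 × (3.87 / 18.02) = 0.4295; mass H = 0.4295 × 1.008 = 0.4330 g
Divide by the smallest (0.2147 mol C): C 1.000, H 2.000
≈ 1:2 → CH2

CH2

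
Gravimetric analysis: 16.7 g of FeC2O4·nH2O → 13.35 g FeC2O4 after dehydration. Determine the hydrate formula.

Mass of water lost = 16.7 − 13.35 = 3.35 g → 3.35 / 18.02 = 0.1859 mol H2O
Molar mass of FeC2O4 = 143.87 g/mol → mol FeC2O4 = 13.35 / 143.87 = 0.09279
n = 0.1859 / 0.09279 = 2.00 ≈ 2 → FeC2O4·2H2O

FeC2O4·2H2O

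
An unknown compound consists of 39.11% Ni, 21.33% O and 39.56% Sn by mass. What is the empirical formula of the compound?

Assume 100 g: 39.11 g Ni, 21.33 g O, 39.56 g Sn.
n(Ni) = 39.11/58.69 = 0.6664, n(O) = 21.33/16.00 = 1.333, n(Sn) = 39.56/118.71 = 0.3332
Ratios (÷ 0.3332): Ni 2.000, O 4.000, Sn 1.000
Ratio ≈ 2:4:1, so the empirical formula is Ni2O4Sn

Ni2O4Sn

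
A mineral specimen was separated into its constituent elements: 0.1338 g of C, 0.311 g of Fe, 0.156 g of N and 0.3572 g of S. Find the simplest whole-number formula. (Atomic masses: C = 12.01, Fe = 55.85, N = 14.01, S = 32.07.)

n(C) = 0.1338/12.01 = 0.01114, n(Fe) = 0.311/55.85 = 0.005568, n(N) = 0.156/14.01 = 0.01113, n(S) = 0.3572/32.07 = 0.01114
Divide by the smallest (0.005568 mol Fe): C 2.001, Fe 1.000, N 2.000, S 2.000
→ C2FeN2S2

C2FeN2S2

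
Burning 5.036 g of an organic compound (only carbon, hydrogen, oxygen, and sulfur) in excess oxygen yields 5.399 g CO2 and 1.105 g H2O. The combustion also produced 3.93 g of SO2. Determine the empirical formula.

C4H4O3S2

mol C = 5.399 / 44.01 = 0.1227; mass C = 0.1227 × 12.01 = 1.473 g
mol H = 2 × (1.105 / 18.02) = 0.1226; mass H = 0.1226 × 1.008 = 0.1236 g
mol S = 3.93 / 64.07 = 0.06134; mass S = 1.967 g
mass O = 5.036 − (3.564) = 1.472 g → mol O = 0.09199
Ratios (÷ 0.06134): C 2.000, H 1.999, O 1.500, S 1.000
×2: C 4.00, H 4.00, O 3.00, S 2.00 → C4H4O3S2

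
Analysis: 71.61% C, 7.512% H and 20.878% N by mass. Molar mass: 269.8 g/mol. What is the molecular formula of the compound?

C16H20N4

Assume 100 g: 71.61 g C, 7.512 g H, 20.878 g N.
Moles — C: 71.61 / 12.01 = 5.963 mol; H: 7.512 / 1.008 = 7.452 mol; N: 20.878 / 14.01 = 1.49 mol
Smallest is N at 1.49 mol; normalising gives C 4.001, H 5.001, N 1.000
→ C4H5N
Empirical-formula mass = 67.09 g/mol
n = 269.8 / 67.09 = 4.02 ≈ 4
Molecular formula = (C4H5N)×4 = C16H20N4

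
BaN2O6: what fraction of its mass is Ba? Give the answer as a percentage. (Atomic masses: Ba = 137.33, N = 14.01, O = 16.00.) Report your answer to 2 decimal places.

52.55%

Molar mass = 1(137.33) + 2(14.01) + 6(16.00) = 261.350 g/mol
Mass of Ba per mole = 1 × 137.33 = 137.330 g
% Ba = 137.330 / 261.350 × 100 = 52.55%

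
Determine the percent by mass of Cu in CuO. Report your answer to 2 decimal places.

Molar mass = 1(63.55) + 1(16.00) = 79.550 g/mol
Mass of Cu per mole = 1 × 63.55 = 63.550 g
% Cu = 63.550 / 79.550 × 100 = 79.89%

79.89%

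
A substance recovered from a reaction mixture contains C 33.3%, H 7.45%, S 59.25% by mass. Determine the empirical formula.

Assume 100 g: 33.3 g C, 7.45 g H, 59.25 g S.
C: 33.3 g ÷ 12.01 g/mol = 2.773 mol
H: 7.45 g ÷ 1.008 g/mol = 7.391 mol
S: 59.25 g ÷ 32.07 g/mol = 1.848 mol
Ratios (÷ 1.848): C 1.501, H 4.000, S 1.000
Multiply by 2: C 3.00, H 8.00, S 2.00 → C3H8S2

C3H8S2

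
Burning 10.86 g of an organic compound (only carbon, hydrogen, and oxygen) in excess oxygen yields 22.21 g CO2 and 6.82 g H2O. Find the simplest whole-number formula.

mol C = 22.21 / 44.01 = 0.5047; mass C = 0.5047 × 12.01 = 6.061 g
mol H = 2 × (6.82 / 18.02) = 0.7569; mass H = 0.7569 × 1.008 = 0.7630 g
mass O = 10.86 − (6.824) = 4.036 g → mol O = 0.2523
Divide by the smallest (0.2523 mol O): C 2.001, H 3.001, O 1.000
≈ 2:3:1 → C2H3O

C2H3O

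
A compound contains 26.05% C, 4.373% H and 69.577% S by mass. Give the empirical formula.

Assume 100 g: 26.05 g C, 4.373 g H, 69.577 g S.
C: 26.05 g ÷ 12.01 g/mol = 2.169 mol
H: 4.373 g ÷ 1.008 g/mol = 4.338 mol
S: 69.577 g ÷ 32.07 g/mol = 2.17 mol
Smallest is C at 2.169 mol; normalising gives C 1.000, H 2.000, S 1.000
→ CH2S

CH2S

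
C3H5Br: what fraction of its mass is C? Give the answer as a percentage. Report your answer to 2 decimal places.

29.78%

Molar mass = 3(12.01) + 5(1.008) + 1(79.90) = 120.970 g/mol
Mass of C per mole = 3 × 12.01 = 36.030 g
% C = 36.030 / 120.970 × 100 = 29.78%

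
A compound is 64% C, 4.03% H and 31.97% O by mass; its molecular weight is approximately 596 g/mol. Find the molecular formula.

Assume 100 g: 64 g C, 4.03 g H, 31.97 g O.
Moles — C: 64 / 12.01 = 5.329 mol; H: 4.03 / 1.008 = 3.998 mol; O: 31.97 / 16.00 = 1.998 mol
Smallest is O at 1.998 mol; normalising gives C 2.667, H 2.001, O 1.000
×3: C 8.00, H 6.00, O 3.00 → C8H6O3
Empirical-formula mass = 150.13 g/mol
n = 596 / 150.13 = 3.97 ≈ 4
Molecular formula = (C8H6O3)×4 = C32H24O12

C32H24O12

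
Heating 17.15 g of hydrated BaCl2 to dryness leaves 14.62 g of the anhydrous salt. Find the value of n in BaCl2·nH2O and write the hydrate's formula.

Mass of water lost = 17.15 − 14.62 = 2.53 g → 2.53 / 18.02 = 0.1404 mol H2O
Molar mass of BaCl2 = 208.23 g/mol → mol BaCl2 = 14.62 / 208.23 = 0.07021
n = 0.1404 / 0.07021 = 2.00 ≈ 2 → BaCl2·2H2O

BaCl2·2H2O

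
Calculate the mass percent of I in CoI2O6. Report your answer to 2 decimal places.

62.09%

Molar mass = 1(58.93) + 2(126.90) + 6(16.00) = 408.730 g/mol
Mass of I per mole = 2 × 126.90 = 253.800 g
% I = 253.800 / 408.730 × 100 = 62.09%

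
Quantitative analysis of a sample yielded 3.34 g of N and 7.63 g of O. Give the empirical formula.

NO2

Moles — N: 3.34 / 14.01 = 0.2384 mol; O: 7.63 / 16.00 = 0.4769 mol
Divide by the smallest (0.2384 mol N): N 1.000, O 2.000
≈ 1:2 → NO2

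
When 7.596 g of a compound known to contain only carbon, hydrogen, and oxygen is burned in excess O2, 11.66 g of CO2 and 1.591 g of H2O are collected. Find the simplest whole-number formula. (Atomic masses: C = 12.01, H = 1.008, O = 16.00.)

mol C = 11.66 / 44.01 = 0.2649; mass C = 0.2649 × 12.01 = 3.182 g
mol H = 2 × (1.591 / 18.02) = 0.1766; mass H = 0.1766 × 1.008 = 0.1780 g
mass O = 7.596 − (3.360) = 4.236 g → mol O = 0.2648
Smallest is H at 0.1766 mol; normalising gives C 1.500, H 1.000, O 1.499
Multiply by 2: C 3.00, H 2.00, O 3.00 → C3H2O3

C3H2O3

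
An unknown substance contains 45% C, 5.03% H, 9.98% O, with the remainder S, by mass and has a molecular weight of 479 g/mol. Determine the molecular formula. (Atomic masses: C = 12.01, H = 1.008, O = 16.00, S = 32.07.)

C18H24O3S6

Assume 100 g: 45 g C, 5.03 g H, 9.98 g O, 39.99 g S.
Moles — C: 45 / 12.01 = 3.747 mol; H: 5.03 / 1.008 = 4.99 mol; O: 9.98 / 16.00 = 0.6238 mol; S: 39.99 / 32.07 = 1.247 mol
Smallest is O at 0.6238 mol; normalising gives C 6.007, H 8.000, O 1.000, S 1.999
≈ 6:8:1:2 → C6H8OS2
Empirical-formula mass = 160.26 g/mol
n = 479 / 160.26 = 2.99 ≈ 3
Molecular formula = (C6H8OS2)×3 = C18H24O3S6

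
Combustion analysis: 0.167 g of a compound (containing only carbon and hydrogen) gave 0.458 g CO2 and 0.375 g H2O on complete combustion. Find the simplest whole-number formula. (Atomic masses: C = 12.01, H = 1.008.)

mol C = 0.458 / 44.01 = 0.01041; mass C = 0.01041 × 12.01 = 0.1250 g
mol H = 2 × (0.375 / 18.02) = 0.04162; mass H = 0.04162 × 1.008 = 0.04195 g
Smallest is C at 0.01041 mol; normalising gives C 1.000, H 3.999
→ CH4

CH4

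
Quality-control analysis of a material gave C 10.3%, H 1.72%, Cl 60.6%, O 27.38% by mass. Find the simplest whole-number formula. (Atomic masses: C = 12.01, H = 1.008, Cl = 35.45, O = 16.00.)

Assume 100 g: 10.3 g C, 1.72 g H, 60.6 g Cl, 27.38 g O.
Moles — C: 10.3 / 12.01 = 0.8576 mol; H: 1.72 / 1.008 = 1.706 mol; Cl: 60.6 / 35.45 = 1.709 mol; O: 27.38 / 16.00 = 1.711 mol
Divide by the smallest (0.8576 mol C): C 1.000, H 1.990, Cl 1.993, O 1.995
Ratio ≈ 1:2:2:2, so the empirical formula is CH2Cl2O2

CH2Cl2O2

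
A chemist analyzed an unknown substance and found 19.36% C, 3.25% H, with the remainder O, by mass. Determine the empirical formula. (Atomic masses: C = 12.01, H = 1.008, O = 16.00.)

Assume 100 g: 19.36 g C, 3.25 g H, 77.39 g O.
Moles — C: 19.36 / 12.01 = 1.612 mol; H: 3.25 / 1.008 = 3.224 mol; O: 77.39 / 16.00 = 4.837 mol
Ratios (÷ 1.612): C 1.000, H 2.000, O 3.001
→ CH2O3

CH2O3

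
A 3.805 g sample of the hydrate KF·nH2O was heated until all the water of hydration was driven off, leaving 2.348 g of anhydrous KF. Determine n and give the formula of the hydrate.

KF·2H2O

Mass of water lost = 3.805 − 2.348 = 1.457 g → 1.457 / 18.02 = 0.08085 mol H2O
Molar mass of KF = 58.10 g/mol → mol KF = 2.348 / 58.10 = 0.04041
n = 0.08085 / 0.04041 = 2.00 ≈ 2 → KF·2H2O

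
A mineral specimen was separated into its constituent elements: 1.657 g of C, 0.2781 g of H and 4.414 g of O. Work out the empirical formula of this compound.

C: 1.657 g ÷ 12.01 g/mol = 0.138 mol
H: 0.2781 g ÷ 1.008 g/mol = 0.2759 mol
O: 4.414 g ÷ 16.00 g/mol = 0.2759 mol
Ratios (÷ 0.138): C 1.000, H 2.000, O 2.000
≈ 1:2:2 → CH2O2

CH2O2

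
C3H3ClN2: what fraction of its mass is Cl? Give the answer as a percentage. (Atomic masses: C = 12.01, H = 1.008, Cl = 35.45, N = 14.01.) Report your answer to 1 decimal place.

Molar mass = 3(12.01) + 3(1.008) + 1(35.45) + 2(14.01) = 102.524 g/mol
Mass of Cl per mole = 1 × 35.45 = 35.450 g
% Cl = 35.450 / 102.524 × 100 = 34.6%

34.6%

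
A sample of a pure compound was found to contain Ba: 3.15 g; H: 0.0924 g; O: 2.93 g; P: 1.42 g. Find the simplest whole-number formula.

BaH4O8P2

Ba: 3.15 g ÷ 137.33 g/mol = 0.02294 mol
H: 0.0924 g ÷ 1.008 g/mol = 0.09167 mol
O: 2.93 g ÷ 16.00 g/mol = 0.1831 mol
P: 1.42 g ÷ 30.97 g/mol = 0.04585 mol
Divide by the smallest (0.02294 mol Ba): Ba 1.000, H 3.996, O 7.984, P 1.999
≈ 1:4:8:2 → BaH4O8P2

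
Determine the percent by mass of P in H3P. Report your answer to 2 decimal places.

Molar mass = 3(1.008) + 1(30.97) = 33.994 g/mol
Mass of P per mole = 1 × 30.97 = 30.970 g
% P = 30.970 / 33.994 × 100 = 91.10%

91.10%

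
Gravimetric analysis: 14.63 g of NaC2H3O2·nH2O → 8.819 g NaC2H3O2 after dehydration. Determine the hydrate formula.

Mass of water lost = 14.63 − 8.819 = 5.811 g → 5.811 / 18.02 = 0.3225 mol H2O
Molar mass of NaC2H3O2 = 82.03 g/mol → mol NaC2H3O2 = 8.819 / 82.03 = 0.1075
n = 0.3225 / 0.1075 = 3.00 ≈ 3 → NaC2H3O2·3H2O

NaC2H3O2·3H2O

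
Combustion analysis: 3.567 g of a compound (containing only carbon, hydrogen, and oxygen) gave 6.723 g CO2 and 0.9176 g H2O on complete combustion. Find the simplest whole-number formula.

mol C = 6.723 / 44.01 = 0.1528; mass C = 0.1528 × 12.01 = 1.835 g
mol H = 2 × (0.9176 / 18.02) = 0.1018; mass H = 0.1018 × 1.008 = 0.1027 g
mass O = 3.567 − (1.937) = 1.630 g → mol O = 0.1019
Divide by the smallest (0.1018 mol H): C 1.500, H 1.000, O 1.000
×2: C 3.00, H 2.00, O 2.00 → C3H2O2

C3H2O2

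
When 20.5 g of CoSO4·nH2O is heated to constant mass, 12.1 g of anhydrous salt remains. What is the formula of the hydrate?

CoSO4·6H2O

Mass of water lost = 20.5 − 12.1 = 8.4 g → 8.4 / 18.02 = 0.4661 mol H2O
Molar mass of CoSO4 = 155.00 g/mol → mol CoSO4 = 12.1 / 155.00 = 0.07806
n = 0.4661 / 0.07806 = 5.97 ≈ 6 → CoSO4·6H2O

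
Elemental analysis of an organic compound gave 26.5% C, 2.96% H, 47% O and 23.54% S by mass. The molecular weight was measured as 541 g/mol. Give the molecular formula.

C12H16O16S4

Assume 100 g: 26.5 g C, 2.96 g H, 47 g O, 23.54 g S.
Moles — C: 26.5 / 12.01 = 2.206 mol; H: 2.96 / 1.008 = 2.937 mol; O: 47 / 16.00 = 2.938 mol; S: 23.54 / 32.07 = 0.734 mol
Smallest is S at 0.734 mol; normalising gives C 3.006, H 4.001, O 4.002, S 1.000
Ratio ≈ 3:4:4:1, so the empirical formula is C3H4O4S
Empirical-formula mass = 136.13 g/mol
n = 541 / 136.13 = 3.97 ≈ 4
Molecular formula = (C3H4O4S)×4 = C12H16O16S4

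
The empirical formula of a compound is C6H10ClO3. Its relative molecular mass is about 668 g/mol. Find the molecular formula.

C24H40Cl4O12

Empirical-formula mass = 165.59 g/mol
n = 668 / 165.59 = 4.03 ≈ 4
Molecular formula = (C6H10ClO3)4 = C24H40Cl4O12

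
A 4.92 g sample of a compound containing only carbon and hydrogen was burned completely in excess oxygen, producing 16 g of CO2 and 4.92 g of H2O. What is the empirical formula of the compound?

C2H3

mol C = 16 / 44.01 = 0.3636; mass C = 0.3636 × 12.01 = 4.366 g
mol H = 2 × (4.92 / 18.02) = 0.5461; mass H = 0.5461 × 1.008 = 0.5504 g
Smallest is C at 0.3636 mol; normalising gives C 1.000, H 1.502
Multiply by 2: C 2.00, H 3.00 → C2H3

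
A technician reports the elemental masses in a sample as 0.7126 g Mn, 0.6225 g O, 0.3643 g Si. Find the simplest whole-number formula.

n(Mn) = 0.7126/54.94 = 0.01297, n(O) = 0.6225/16.00 = 0.03891, n(Si) = 0.3643/28.09 = 0.01297
Divide by the smallest (0.01297 mol Si): Mn 1.000, O 3.000, Si 1.000
Ratio ≈ 1:3:1, so the empirical formula is MnO3Si

MnO3Si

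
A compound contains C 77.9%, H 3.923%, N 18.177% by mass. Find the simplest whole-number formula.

C5H3N

Assume 100 g: 77.9 g C, 3.923 g H, 18.177 g N.
Moles — C: 77.9 / 12.01 = 6.486 mol; H: 3.923 / 1.008 = 3.892 mol; N: 18.177 / 14.01 = 1.297 mol
Smallest is N at 1.297 mol; normalising gives C 4.999, H 3.000, N 1.000
→ C5H3N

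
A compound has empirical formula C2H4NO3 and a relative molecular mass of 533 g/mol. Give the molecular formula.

C12H24N6O18

Empirical-formula mass = 90.06 g/mol
n = 533 / 90.06 = 5.92 ≈ 6
Molecular formula = (C2H4NO3)6 = C12H24N6O18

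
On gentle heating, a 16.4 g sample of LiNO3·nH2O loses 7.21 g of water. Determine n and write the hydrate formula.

Mass of anhydrous LiNO3 = 16.4 − 7.21 = 9.19 g
mol H2O = 7.21 / 18.02 = 0.4001
Molar mass of LiNO3 = 68.95 g/mol → mol LiNO3 = 9.19 / 68.95 = 0.1333
n = 0.4001 / 0.1333 = 3.00 ≈ 3 → LiNO3·3H2O

LiNO3·3H2O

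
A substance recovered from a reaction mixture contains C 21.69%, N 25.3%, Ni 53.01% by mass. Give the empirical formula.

Assume 100 g: 21.69 g C, 25.3 g N, 53.01 g Ni.
n(C) = 21.69/12.01 = 1.806, n(N) = 25.3/14.01 = 1.806, n(Ni) = 53.01/58.69 = 0.9032
Ratios (÷ 0.9032): C 2.000, N 1.999, Ni 1.000
→ C2N2Ni

C2N2Ni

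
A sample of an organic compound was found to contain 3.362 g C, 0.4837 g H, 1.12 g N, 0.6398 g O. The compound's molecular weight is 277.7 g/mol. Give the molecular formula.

C14H24N4O2

Moles — C: 3.362 / 12.01 = 0.2799 mol; H: 0.4837 / 1.008 = 0.4799 mol; N: 1.12 / 14.01 = 0.07994 mol; O: 0.6398 / 16.00 = 0.03999 mol
Ratios (÷ 0.03999): C 7.001, H 12.000, N 1.999, O 1.000
→ C7H12N2O
Empirical-formula mass = 140.19 g/mol
n = 277.7 / 140.19 = 1.98 ≈ 2
Molecular formula = (C7H12N2O)×2 = C14H24N4O2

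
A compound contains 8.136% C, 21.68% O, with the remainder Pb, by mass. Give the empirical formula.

Assume 100 g: 8.136 g C, 21.68 g O, 70.184 g Pb.
Moles — C: 8.136 / 12.01 = 0.6774 mol; O: 21.68 / 16.00 = 1.355 mol; Pb: 70.184 / 207.2 = 0.3387 mol
Divide by the smallest (0.3387 mol Pb): C 2.000, O 4.000, Pb 1.000
Ratio ≈ 2:4:1, so the empirical formula is C2O4Pb

C2O4Pb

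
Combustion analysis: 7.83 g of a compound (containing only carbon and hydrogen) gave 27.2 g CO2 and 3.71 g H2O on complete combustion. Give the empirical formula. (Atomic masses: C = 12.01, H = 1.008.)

mol C = 27.2 / 44.01 = 0.6180; mass C = 0.6180 × 12.01 = 7.423 g
mol H = 2 × (3.71 / 18.02) = 0.4118; mass H = 0.4118 × 1.008 = 0.4151 g
Ratios (÷ 0.4118): C 1.501, H 1.000
×2: C 3.00, H 2.00 → C3H2

C3H2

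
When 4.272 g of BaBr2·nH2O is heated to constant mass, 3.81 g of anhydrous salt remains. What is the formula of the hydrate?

BaBr2·2H2O

Mass of water lost = 4.272 − 3.81 = 0.462 g → 0.462 / 18.02 = 0.02564 mol H2O
Molar mass of BaBr2 = 297.13 g/mol → mol BaBr2 = 3.81 / 297.13 = 0.01282
n = 0.02564 / 0.01282 = 2.00 ≈ 2 → BaBr2·2H2O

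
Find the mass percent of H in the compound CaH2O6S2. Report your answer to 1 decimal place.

Molar mass = 1(40.08) + 2(1.008) + 6(16.00) + 2(32.07) = 202.236 g/mol
Mass of H per mole = 2 × 1.008 = 2.016 g
% H = 2.016 / 202.236 × 100 = 1.0%

1.0%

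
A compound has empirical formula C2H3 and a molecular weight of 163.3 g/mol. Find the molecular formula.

Empirical-formula mass = 27.04 g/mol
n = 163.3 / 27.04 = 6.04 ≈ 6
Molecular formula = (C2H3)6 = C12H18

C12H18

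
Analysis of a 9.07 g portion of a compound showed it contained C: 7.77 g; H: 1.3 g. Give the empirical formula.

Moles — C: 7.77 / 12.01 = 0.647 mol; H: 1.3 / 1.008 = 1.29 mol
Smallest is C at 0.647 mol; normalising gives C 1.000, H 1.993
≈ 1:2 → CH2

CH2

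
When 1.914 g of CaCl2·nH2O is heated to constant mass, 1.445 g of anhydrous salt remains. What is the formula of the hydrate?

Mass of water lost = 1.914 − 1.445 = 0.469 g → 0.469 / 18.02 = 0.02603 mol H2O
Molar mass of CaCl2 = 110.98 g/mol → mol CaCl2 = 1.445 / 110.98 = 0.01302
n = 0.02603 / 0.01302 = 2.00 ≈ 2 → CaCl2·2H2O

CaCl2·2H2O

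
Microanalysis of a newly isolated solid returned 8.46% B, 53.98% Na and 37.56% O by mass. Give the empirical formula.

BNa3O3

Assume 100 g: 8.46 g B, 53.98 g Na, 37.56 g O.
Moles — B: 8.46 / 10.81 = 0.7826 mol; Na: 53.98 / 22.99 = 2.348 mol; O: 37.56 / 16.00 = 2.348 mol
Smallest is B at 0.7826 mol; normalising gives B 1.000, Na 3.000, O 3.000
→ BNa3O3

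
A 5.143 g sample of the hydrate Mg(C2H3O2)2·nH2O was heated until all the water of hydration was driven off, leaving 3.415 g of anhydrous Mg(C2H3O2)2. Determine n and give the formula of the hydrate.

Mg(C2H3O2)2·4H2O

Mass of water lost = 5.143 − 3.415 = 1.728 g → 1.728 / 18.02 = 0.09589 mol H2O
Molar mass of Mg(C2H3O2)2 = 142.40 g/mol → mol Mg(C2H3O2)2 = 3.415 / 142.40 = 0.02398
n = 0.09589 / 0.02398 = 4.00 ≈ 4 → Mg(C2H3O2)2·4H2O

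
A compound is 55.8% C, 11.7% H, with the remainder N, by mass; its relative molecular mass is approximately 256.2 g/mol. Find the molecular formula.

Assume 100 g: 55.8 g C, 11.7 g H, 32.5 g N.
Moles — C: 55.8 / 12.01 = 4.646 mol; H: 11.7 / 1.008 = 11.61 mol; N: 32.5 / 14.01 = 2.32 mol
Smallest is N at 2.32 mol; normalising gives C 2.003, H 5.004, N 1.000
→ C2H5N
Empirical-formula mass = 43.07 g/mol
n = 256.2 / 43.07 = 5.95 ≈ 6
Molecular formula = (C2H5N)×6 = C12H30N6

C12H30N6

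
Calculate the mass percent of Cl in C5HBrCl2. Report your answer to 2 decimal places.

Molar mass = 5(12.01) + 1(1.008) + 1(79.90) + 2(35.45) = 211.858 g/mol
Mass of Cl per mole = 2 × 35.45 = 70.900 g
% Cl = 70.900 / 211.858 × 100 = 33.47%

33.47%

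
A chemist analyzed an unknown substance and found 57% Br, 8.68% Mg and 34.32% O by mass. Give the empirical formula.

Assume 100 g: 57 g Br, 8.68 g Mg, 34.32 g O.
Moles — Br: 57 / 79.90 = 0.7134 mol; Mg: 8.68 / 24.31 = 0.3571 mol; O: 34.32 / 16.00 = 2.145 mol
Smallest is Mg at 0.3571 mol; normalising gives Br 1.998, Mg 1.000, O 6.007
→ Br2MgO6

Br2MgO6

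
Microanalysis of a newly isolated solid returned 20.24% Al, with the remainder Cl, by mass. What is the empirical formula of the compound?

Assume 100 g: 20.24 g Al, 79.76 g Cl.
Al: 20.24 g ÷ 26.98 g/mol = 0.7502 mol
Cl: 79.76 g ÷ 35.45 g/mol = 2.25 mol
Smallest is Al at 0.7502 mol; normalising gives Al 1.000, Cl 2.999
Ratio ≈ 1:3, so the empirical formula is AlCl3

AlCl3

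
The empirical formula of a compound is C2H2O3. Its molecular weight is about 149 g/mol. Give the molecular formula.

Empirical-formula mass = 74.04 g/mol
n = 149 / 74.04 = 2.01 ≈ 2
Molecular formula = (C2H2O3)2 = C4H4O6

C4H4O6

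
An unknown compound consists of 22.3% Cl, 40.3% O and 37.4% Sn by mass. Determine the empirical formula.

Cl2O8Sn

Assume 100 g: 22.3 g Cl, 40.3 g O, 37.4 g Sn.
Moles — Cl: 22.3 / 35.45 = 0.6291 mol; O: 40.3 / 16.00 = 2.519 mol; Sn: 37.4 / 118.71 = 0.3151 mol
Ratios (÷ 0.3151): Cl 1.997, O 7.995, Sn 1.000
≈ 2:8:1 → Cl2O8Sn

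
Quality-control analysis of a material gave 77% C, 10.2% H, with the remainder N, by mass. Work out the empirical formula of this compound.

C7H11N

Assume 100 g: 77 g C, 10.2 g H, 12.8 g N.
C: 77 g ÷ 12.01 g/mol = 6.411 mol
H: 10.2 g ÷ 1.008 g/mol = 10.12 mol
N: 12.8 g ÷ 14.01 g/mol = 0.9136 mol
Ratios (÷ 0.9136): C 7.017, H 11.076, N 1.000
→ C7H11N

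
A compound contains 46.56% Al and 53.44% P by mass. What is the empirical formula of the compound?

AlP

Assume 100 g: 46.56 g Al, 53.44 g P.
Moles — Al: 46.56 / 26.98 = 1.726 mol; P: 53.44 / 30.97 = 1.726 mol
Ratios (÷ 1.726): Al 1.000, P 1.000
≈ 1:1 → AlP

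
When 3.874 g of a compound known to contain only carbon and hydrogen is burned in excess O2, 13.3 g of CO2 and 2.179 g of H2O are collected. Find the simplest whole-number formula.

C5H4

mol C = 13.3 / 44.01 = 0.3022; mass C = 0.3022 × 12.01 = 3.629 g
mol H = 2 × (2.179 / 18.02) = 0.2418; mass H = 0.2418 × 1.008 = 0.2438 g
Smallest is H at 0.2418 mol; normalising gives C 1.250, H 1.000
Multiply by 4: C 5.00, H 4.00 → C5H4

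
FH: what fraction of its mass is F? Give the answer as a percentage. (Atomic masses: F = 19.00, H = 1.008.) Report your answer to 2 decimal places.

Molar mass = 1(19.00) + 1(1.008) = 20.008 g/mol
Mass of F per mole = 1 × 19.00 = 19.000 g
% F = 19.000 / 20.008 × 100 = 94.96%

94.96%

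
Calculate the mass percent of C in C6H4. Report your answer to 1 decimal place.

94.7%

Molar mass = 6(12.01) + 4(1.008) = 76.092 g/mol
Mass of C per mole = 6 × 12.01 = 72.060 g
% C = 72.060 / 76.092 × 100 = 94.7%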